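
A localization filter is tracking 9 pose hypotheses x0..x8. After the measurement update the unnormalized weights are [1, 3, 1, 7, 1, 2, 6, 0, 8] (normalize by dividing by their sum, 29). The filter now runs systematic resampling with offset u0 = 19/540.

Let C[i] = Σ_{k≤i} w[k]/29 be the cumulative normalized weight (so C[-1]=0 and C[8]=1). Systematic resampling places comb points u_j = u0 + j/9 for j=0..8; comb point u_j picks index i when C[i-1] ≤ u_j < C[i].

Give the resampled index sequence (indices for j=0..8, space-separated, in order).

1 2 3 3 5 6 6 8 8

C = [1/29, 4/29, 5/29, 12/29, 13/29, 15/29, 21/29, 21/29, 1]
j=0: u_0=19/540 ∈ [1/29, 4/29) → index 1
j=1: u_1=79/540 ∈ [4/29, 5/29) → index 2
j=2: u_2=139/540 ∈ [5/29, 12/29) → index 3
j=3: u_3=199/540 ∈ [5/29, 12/29) → index 3
j=4: u_4=259/540 ∈ [13/29, 15/29) → index 5
j=5: u_5=319/540 ∈ [15/29, 21/29) → index 6
j=6: u_6=379/540 ∈ [15/29, 21/29) → index 6
j=7: u_7=439/540 ∈ [21/29, 1) → index 8
j=8: u_8=499/540 ∈ [21/29, 1) → index 8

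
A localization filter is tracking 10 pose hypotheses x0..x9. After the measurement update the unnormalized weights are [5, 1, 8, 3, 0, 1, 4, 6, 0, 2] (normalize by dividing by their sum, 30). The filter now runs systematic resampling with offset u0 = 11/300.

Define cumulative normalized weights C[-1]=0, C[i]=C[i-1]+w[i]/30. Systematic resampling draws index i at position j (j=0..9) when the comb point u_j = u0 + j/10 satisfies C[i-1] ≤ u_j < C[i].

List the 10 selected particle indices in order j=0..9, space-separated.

C = [1/6, 1/5, 7/15, 17/30, 17/30, 3/5, 11/15, 14/15, 14/15, 1]
j=0: u_0=11/300 ∈ [0, 1/6) → index 0
j=1: u_1=41/300 ∈ [0, 1/6) → index 0
j=2: u_2=71/300 ∈ [1/5, 7/15) → index 2
j=3: u_3=101/300 ∈ [1/5, 7/15) → index 2
j=4: u_4=131/300 ∈ [1/5, 7/15) → index 2
j=5: u_5=161/300 ∈ [7/15, 17/30) → index 3
j=6: u_6=191/300 ∈ [3/5, 11/15) → index 6
j=7: u_7=221/300 ∈ [11/15, 14/15) → index 7
j=8: u_8=251/300 ∈ [11/15, 14/15) → index 7
j=9: u_9=281/300 ∈ [14/15, 1) → index 9

0 0 2 2 2 3 6 7 7 9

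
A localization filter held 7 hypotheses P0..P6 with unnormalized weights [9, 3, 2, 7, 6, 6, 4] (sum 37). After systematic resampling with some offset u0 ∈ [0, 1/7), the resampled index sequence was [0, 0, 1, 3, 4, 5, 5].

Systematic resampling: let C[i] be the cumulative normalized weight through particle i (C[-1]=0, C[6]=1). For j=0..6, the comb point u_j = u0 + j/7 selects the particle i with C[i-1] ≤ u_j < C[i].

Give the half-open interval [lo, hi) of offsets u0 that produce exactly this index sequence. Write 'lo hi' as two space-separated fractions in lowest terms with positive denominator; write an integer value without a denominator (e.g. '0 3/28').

C = [9/37, 12/37, 14/37, 21/37, 27/37, 33/37, 1]
j=0 picked index 0: u0 ∈ [0, 9/37)
j=1 picked index 0: u0 ∈ [-1/7, 26/259)
j=2 picked index 1: u0 ∈ [-11/259, 10/259)
j=3 picked index 3: u0 ∈ [-13/259, 36/259)
j=4 picked index 4: u0 ∈ [-1/259, 41/259)
j=5 picked index 5: u0 ∈ [4/259, 46/259)
j=6 picked index 5: u0 ∈ [-33/259, 9/259)
intersection: [4/259, 9/259)

4/259 9/259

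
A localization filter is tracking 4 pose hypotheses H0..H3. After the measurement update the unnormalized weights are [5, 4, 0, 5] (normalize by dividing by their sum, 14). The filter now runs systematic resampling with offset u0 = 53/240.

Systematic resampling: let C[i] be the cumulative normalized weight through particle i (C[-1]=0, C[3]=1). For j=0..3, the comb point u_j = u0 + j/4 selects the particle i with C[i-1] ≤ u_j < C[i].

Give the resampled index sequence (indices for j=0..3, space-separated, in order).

C = [5/14, 9/14, 9/14, 1]
j=0: u_0=53/240 ∈ [0, 5/14) → index 0
j=1: u_1=113/240 ∈ [5/14, 9/14) → index 1
j=2: u_2=173/240 ∈ [9/14, 1) → index 3
j=3: u_3=233/240 ∈ [9/14, 1) → index 3

0 1 3 3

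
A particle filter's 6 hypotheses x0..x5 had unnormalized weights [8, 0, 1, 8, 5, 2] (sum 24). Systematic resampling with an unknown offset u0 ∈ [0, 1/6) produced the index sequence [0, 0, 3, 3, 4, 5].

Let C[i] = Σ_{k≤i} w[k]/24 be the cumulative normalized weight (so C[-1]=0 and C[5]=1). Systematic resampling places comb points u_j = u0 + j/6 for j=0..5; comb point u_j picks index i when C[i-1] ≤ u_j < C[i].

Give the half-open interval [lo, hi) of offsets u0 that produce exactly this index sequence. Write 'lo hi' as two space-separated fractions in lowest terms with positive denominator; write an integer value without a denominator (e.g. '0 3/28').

1/12 1/6

C = [1/3, 1/3, 3/8, 17/24, 11/12, 1]
j=0 picked index 0: u0 ∈ [0, 1/3)
j=1 picked index 0: u0 ∈ [-1/6, 1/6)
j=2 picked index 3: u0 ∈ [1/24, 3/8)
j=3 picked index 3: u0 ∈ [-1/8, 5/24)
j=4 picked index 4: u0 ∈ [1/24, 1/4)
j=5 picked index 5: u0 ∈ [1/12, 1/6)
intersection: [1/12, 1/6)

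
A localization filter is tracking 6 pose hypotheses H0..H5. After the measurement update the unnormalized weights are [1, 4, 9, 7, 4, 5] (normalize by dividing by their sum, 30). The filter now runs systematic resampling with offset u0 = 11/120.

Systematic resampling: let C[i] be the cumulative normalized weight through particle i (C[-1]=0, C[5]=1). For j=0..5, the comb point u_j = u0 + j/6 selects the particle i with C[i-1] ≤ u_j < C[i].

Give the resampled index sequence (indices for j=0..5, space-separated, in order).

1 2 2 3 4 5

C = [1/30, 1/6, 7/15, 7/10, 5/6, 1]
j=0: u_0=11/120 ∈ [1/30, 1/6) → index 1
j=1: u_1=31/120 ∈ [1/6, 7/15) → index 2
j=2: u_2=17/40 ∈ [1/6, 7/15) → index 2
j=3: u_3=71/120 ∈ [7/15, 7/10) → index 3
j=4: u_4=91/120 ∈ [7/10, 5/6) → index 4
j=5: u_5=37/40 ∈ [5/6, 1) → index 5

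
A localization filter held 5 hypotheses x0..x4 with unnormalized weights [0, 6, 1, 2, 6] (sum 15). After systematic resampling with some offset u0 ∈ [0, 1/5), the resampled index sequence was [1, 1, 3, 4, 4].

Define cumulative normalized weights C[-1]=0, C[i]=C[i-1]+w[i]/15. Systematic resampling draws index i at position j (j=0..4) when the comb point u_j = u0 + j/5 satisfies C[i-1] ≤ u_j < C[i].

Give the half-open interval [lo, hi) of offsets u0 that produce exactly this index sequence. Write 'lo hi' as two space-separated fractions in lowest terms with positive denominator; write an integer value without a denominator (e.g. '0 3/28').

1/15 1/5

C = [0, 2/5, 7/15, 3/5, 1]
j=0 picked index 1: u0 ∈ [0, 2/5)
j=1 picked index 1: u0 ∈ [-1/5, 1/5)
j=2 picked index 3: u0 ∈ [1/15, 1/5)
j=3 picked index 4: u0 ∈ [0, 2/5)
j=4 picked index 4: u0 ∈ [-1/5, 1/5)
intersection: [1/15, 1/5)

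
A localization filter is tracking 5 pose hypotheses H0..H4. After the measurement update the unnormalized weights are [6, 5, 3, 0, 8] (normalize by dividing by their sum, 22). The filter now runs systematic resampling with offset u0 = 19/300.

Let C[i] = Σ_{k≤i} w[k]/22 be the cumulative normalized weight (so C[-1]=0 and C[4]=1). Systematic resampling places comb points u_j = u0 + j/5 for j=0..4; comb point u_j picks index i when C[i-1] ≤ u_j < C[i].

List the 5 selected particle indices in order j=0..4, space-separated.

0 0 1 4 4

C = [3/11, 1/2, 7/11, 7/11, 1]
j=0: u_0=19/300 ∈ [0, 3/11) → index 0
j=1: u_1=79/300 ∈ [0, 3/11) → index 0
j=2: u_2=139/300 ∈ [3/11, 1/2) → index 1
j=3: u_3=199/300 ∈ [7/11, 1) → index 4
j=4: u_4=259/300 ∈ [7/11, 1) → index 4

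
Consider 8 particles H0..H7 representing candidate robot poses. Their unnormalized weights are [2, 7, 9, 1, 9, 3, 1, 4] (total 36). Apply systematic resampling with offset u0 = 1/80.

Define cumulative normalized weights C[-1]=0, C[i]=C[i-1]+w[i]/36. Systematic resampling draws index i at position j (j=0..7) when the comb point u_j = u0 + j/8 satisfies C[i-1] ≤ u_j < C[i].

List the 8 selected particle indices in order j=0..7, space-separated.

0 1 2 2 3 4 4 6

C = [1/18, 1/4, 1/2, 19/36, 7/9, 31/36, 8/9, 1]
j=0: u_0=1/80 ∈ [0, 1/18) → index 0
j=1: u_1=11/80 ∈ [1/18, 1/4) → index 1
j=2: u_2=21/80 ∈ [1/4, 1/2) → index 2
j=3: u_3=31/80 ∈ [1/4, 1/2) → index 2
j=4: u_4=41/80 ∈ [1/2, 19/36) → index 3
j=5: u_5=51/80 ∈ [19/36, 7/9) → index 4
j=6: u_6=61/80 ∈ [19/36, 7/9) → index 4
j=7: u_7=71/80 ∈ [31/36, 8/9) → index 6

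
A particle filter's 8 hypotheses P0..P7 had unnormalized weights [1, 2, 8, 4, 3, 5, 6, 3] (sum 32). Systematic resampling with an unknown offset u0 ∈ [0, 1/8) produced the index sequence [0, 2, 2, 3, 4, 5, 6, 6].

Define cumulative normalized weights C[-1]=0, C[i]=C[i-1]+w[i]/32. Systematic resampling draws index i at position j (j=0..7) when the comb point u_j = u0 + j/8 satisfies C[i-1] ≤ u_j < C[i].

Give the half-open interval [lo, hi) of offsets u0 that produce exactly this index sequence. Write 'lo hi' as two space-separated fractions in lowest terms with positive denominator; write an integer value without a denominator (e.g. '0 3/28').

C = [1/32, 3/32, 11/32, 15/32, 9/16, 23/32, 29/32, 1]
j=0 picked index 0: u0 ∈ [0, 1/32)
j=1 picked index 2: u0 ∈ [-1/32, 7/32)
j=2 picked index 2: u0 ∈ [-5/32, 3/32)
j=3 picked index 3: u0 ∈ [-1/32, 3/32)
j=4 picked index 4: u0 ∈ [-1/32, 1/16)
j=5 picked index 5: u0 ∈ [-1/16, 3/32)
j=6 picked index 6: u0 ∈ [-1/32, 5/32)
j=7 picked index 6: u0 ∈ [-5/32, 1/32)
intersection: [0, 1/32)

0 1/32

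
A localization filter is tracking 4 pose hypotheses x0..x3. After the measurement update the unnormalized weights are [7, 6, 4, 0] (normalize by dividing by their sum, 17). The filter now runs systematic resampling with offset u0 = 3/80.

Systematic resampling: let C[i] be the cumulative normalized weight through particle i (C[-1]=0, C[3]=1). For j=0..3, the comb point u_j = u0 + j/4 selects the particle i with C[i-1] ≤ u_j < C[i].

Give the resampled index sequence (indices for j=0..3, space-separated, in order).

C = [7/17, 13/17, 1, 1]
j=0: u_0=3/80 ∈ [0, 7/17) → index 0
j=1: u_1=23/80 ∈ [0, 7/17) → index 0
j=2: u_2=43/80 ∈ [7/17, 13/17) → index 1
j=3: u_3=63/80 ∈ [13/17, 1) → index 2

0 0 1 2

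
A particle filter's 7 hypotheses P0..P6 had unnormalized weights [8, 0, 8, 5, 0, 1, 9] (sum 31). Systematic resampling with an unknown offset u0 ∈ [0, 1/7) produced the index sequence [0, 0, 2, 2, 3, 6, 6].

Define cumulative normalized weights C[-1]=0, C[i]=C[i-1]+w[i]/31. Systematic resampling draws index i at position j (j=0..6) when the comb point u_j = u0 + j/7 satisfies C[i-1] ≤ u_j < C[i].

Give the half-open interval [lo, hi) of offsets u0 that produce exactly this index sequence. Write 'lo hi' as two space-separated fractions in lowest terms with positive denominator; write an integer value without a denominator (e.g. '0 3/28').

0 19/217

C = [8/31, 8/31, 16/31, 21/31, 21/31, 22/31, 1]
j=0 picked index 0: u0 ∈ [0, 8/31)
j=1 picked index 0: u0 ∈ [-1/7, 25/217)
j=2 picked index 2: u0 ∈ [-6/217, 50/217)
j=3 picked index 2: u0 ∈ [-37/217, 19/217)
j=4 picked index 3: u0 ∈ [-12/217, 23/217)
j=5 picked index 6: u0 ∈ [-1/217, 2/7)
j=6 picked index 6: u0 ∈ [-32/217, 1/7)
intersection: [0, 19/217)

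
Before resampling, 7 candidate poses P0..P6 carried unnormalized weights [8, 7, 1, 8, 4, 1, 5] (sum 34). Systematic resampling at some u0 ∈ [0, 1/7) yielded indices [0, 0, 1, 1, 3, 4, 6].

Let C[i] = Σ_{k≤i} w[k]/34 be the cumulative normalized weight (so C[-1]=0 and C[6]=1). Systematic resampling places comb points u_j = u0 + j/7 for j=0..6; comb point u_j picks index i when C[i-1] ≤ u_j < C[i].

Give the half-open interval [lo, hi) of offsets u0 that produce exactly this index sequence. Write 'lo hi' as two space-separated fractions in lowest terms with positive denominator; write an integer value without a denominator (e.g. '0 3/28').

0 3/238

C = [4/17, 15/34, 8/17, 12/17, 14/17, 29/34, 1]
j=0 picked index 0: u0 ∈ [0, 4/17)
j=1 picked index 0: u0 ∈ [-1/7, 11/119)
j=2 picked index 1: u0 ∈ [-6/119, 37/238)
j=3 picked index 1: u0 ∈ [-23/119, 3/238)
j=4 picked index 3: u0 ∈ [-12/119, 16/119)
j=5 picked index 4: u0 ∈ [-1/119, 13/119)
j=6 picked index 6: u0 ∈ [-1/238, 1/7)
intersection: [0, 3/238)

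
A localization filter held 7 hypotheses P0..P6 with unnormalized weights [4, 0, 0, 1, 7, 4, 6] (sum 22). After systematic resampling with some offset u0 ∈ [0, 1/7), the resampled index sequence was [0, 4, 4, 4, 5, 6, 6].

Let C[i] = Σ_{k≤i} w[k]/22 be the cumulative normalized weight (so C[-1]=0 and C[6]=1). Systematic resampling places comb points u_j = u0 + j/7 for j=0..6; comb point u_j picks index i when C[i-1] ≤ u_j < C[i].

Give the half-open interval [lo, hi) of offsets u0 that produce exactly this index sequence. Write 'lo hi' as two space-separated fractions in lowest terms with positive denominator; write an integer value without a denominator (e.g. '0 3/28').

C = [2/11, 2/11, 2/11, 5/22, 6/11, 8/11, 1]
j=0 picked index 0: u0 ∈ [0, 2/11)
j=1 picked index 4: u0 ∈ [13/154, 31/77)
j=2 picked index 4: u0 ∈ [-9/154, 20/77)
j=3 picked index 4: u0 ∈ [-31/154, 9/77)
j=4 picked index 5: u0 ∈ [-2/77, 12/77)
j=5 picked index 6: u0 ∈ [1/77, 2/7)
j=6 picked index 6: u0 ∈ [-10/77, 1/7)
intersection: [13/154, 9/77)

13/154 9/77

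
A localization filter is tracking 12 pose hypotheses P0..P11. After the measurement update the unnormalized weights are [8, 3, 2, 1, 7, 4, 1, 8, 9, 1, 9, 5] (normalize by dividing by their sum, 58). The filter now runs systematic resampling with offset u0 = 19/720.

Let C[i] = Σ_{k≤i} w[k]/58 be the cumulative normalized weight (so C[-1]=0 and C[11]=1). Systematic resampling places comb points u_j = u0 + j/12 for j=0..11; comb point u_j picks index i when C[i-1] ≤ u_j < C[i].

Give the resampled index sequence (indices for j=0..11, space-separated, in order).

0 0 2 4 4 6 7 8 8 10 10 11

C = [4/29, 11/58, 13/58, 7/29, 21/58, 25/58, 13/29, 17/29, 43/58, 22/29, 53/58, 1]
j=0: u_0=19/720 ∈ [0, 4/29) → index 0
j=1: u_1=79/720 ∈ [0, 4/29) → index 0
j=2: u_2=139/720 ∈ [11/58, 13/58) → index 2
j=3: u_3=199/720 ∈ [7/29, 21/58) → index 4
j=4: u_4=259/720 ∈ [7/29, 21/58) → index 4
j=5: u_5=319/720 ∈ [25/58, 13/29) → index 6
j=6: u_6=379/720 ∈ [13/29, 17/29) → index 7
j=7: u_7=439/720 ∈ [17/29, 43/58) → index 8
j=8: u_8=499/720 ∈ [17/29, 43/58) → index 8
j=9: u_9=559/720 ∈ [22/29, 53/58) → index 10
j=10: u_10=619/720 ∈ [22/29, 53/58) → index 10
j=11: u_11=679/720 ∈ [53/58, 1) → index 11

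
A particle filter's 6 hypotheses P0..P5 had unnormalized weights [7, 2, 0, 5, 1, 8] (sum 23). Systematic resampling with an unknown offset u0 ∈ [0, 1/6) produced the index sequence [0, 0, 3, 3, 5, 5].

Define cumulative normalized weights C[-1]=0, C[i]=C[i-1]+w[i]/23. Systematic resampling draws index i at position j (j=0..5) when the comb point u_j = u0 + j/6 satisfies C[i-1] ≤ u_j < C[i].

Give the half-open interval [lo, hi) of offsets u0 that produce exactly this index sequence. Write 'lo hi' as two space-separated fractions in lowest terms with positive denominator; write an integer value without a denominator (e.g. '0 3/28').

4/69 5/46

C = [7/23, 9/23, 9/23, 14/23, 15/23, 1]
j=0 picked index 0: u0 ∈ [0, 7/23)
j=1 picked index 0: u0 ∈ [-1/6, 19/138)
j=2 picked index 3: u0 ∈ [4/69, 19/69)
j=3 picked index 3: u0 ∈ [-5/46, 5/46)
j=4 picked index 5: u0 ∈ [-1/69, 1/3)
j=5 picked index 5: u0 ∈ [-25/138, 1/6)
intersection: [4/69, 5/46)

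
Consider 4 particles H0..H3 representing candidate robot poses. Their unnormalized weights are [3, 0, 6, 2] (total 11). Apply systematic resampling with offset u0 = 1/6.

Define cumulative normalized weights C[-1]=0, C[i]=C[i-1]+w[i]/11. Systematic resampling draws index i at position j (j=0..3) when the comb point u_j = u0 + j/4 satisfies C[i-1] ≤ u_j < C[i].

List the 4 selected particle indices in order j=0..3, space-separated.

C = [3/11, 3/11, 9/11, 1]
j=0: u_0=1/6 ∈ [0, 3/11) → index 0
j=1: u_1=5/12 ∈ [3/11, 9/11) → index 2
j=2: u_2=2/3 ∈ [3/11, 9/11) → index 2
j=3: u_3=11/12 ∈ [9/11, 1) → index 3

0 2 2 3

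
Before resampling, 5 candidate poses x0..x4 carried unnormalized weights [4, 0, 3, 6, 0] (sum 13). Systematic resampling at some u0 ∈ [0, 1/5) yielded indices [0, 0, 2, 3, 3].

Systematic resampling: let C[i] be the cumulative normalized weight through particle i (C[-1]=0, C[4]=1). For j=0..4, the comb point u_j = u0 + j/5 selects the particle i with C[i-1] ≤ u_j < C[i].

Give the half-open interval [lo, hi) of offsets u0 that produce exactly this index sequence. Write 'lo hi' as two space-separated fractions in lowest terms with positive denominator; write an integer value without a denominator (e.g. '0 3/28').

C = [4/13, 4/13, 7/13, 1, 1]
j=0 picked index 0: u0 ∈ [0, 4/13)
j=1 picked index 0: u0 ∈ [-1/5, 7/65)
j=2 picked index 2: u0 ∈ [-6/65, 9/65)
j=3 picked index 3: u0 ∈ [-4/65, 2/5)
j=4 picked index 3: u0 ∈ [-17/65, 1/5)
intersection: [0, 7/65)

0 7/65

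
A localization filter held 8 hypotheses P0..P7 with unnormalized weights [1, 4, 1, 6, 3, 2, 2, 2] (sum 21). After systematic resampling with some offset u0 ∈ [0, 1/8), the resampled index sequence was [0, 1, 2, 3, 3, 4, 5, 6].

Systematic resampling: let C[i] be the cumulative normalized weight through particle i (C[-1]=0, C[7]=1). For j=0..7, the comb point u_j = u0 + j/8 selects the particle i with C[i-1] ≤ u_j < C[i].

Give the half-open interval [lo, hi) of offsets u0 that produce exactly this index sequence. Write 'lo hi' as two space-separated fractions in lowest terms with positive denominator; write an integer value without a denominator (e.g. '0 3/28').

0 5/168

C = [1/21, 5/21, 2/7, 4/7, 5/7, 17/21, 19/21, 1]
j=0 picked index 0: u0 ∈ [0, 1/21)
j=1 picked index 1: u0 ∈ [-13/168, 19/168)
j=2 picked index 2: u0 ∈ [-1/84, 1/28)
j=3 picked index 3: u0 ∈ [-5/56, 11/56)
j=4 picked index 3: u0 ∈ [-3/14, 1/14)
j=5 picked index 4: u0 ∈ [-3/56, 5/56)
j=6 picked index 5: u0 ∈ [-1/28, 5/84)
j=7 picked index 6: u0 ∈ [-11/168, 5/168)
intersection: [0, 5/168)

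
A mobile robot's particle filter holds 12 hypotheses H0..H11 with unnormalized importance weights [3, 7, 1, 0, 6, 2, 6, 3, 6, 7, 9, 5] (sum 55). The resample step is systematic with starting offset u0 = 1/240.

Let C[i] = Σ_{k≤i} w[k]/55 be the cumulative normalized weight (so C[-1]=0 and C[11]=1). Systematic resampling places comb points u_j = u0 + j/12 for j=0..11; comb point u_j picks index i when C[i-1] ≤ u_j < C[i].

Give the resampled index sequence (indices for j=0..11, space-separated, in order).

C = [3/55, 2/11, 1/5, 1/5, 17/55, 19/55, 5/11, 28/55, 34/55, 41/55, 10/11, 1]
j=0: u_0=1/240 ∈ [0, 3/55) → index 0
j=1: u_1=7/80 ∈ [3/55, 2/11) → index 1
j=2: u_2=41/240 ∈ [3/55, 2/11) → index 1
j=3: u_3=61/240 ∈ [1/5, 17/55) → index 4
j=4: u_4=27/80 ∈ [17/55, 19/55) → index 5
j=5: u_5=101/240 ∈ [19/55, 5/11) → index 6
j=6: u_6=121/240 ∈ [5/11, 28/55) → index 7
j=7: u_7=47/80 ∈ [28/55, 34/55) → index 8
j=8: u_8=161/240 ∈ [34/55, 41/55) → index 9
j=9: u_9=181/240 ∈ [41/55, 10/11) → index 10
j=10: u_10=67/80 ∈ [41/55, 10/11) → index 10
j=11: u_11=221/240 ∈ [10/11, 1) → index 11

0 1 1 4 5 6 7 8 9 10 10 11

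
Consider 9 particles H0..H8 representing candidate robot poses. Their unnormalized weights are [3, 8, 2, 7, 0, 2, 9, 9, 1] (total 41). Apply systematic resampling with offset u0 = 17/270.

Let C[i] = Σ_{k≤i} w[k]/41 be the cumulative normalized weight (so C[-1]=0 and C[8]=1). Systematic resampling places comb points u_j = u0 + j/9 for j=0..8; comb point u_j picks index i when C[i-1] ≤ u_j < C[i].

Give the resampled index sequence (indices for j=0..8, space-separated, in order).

0 1 2 3 5 6 6 7 7

C = [3/41, 11/41, 13/41, 20/41, 20/41, 22/41, 31/41, 40/41, 1]
j=0: u_0=17/270 ∈ [0, 3/41) → index 0
j=1: u_1=47/270 ∈ [3/41, 11/41) → index 1
j=2: u_2=77/270 ∈ [11/41, 13/41) → index 2
j=3: u_3=107/270 ∈ [13/41, 20/41) → index 3
j=4: u_4=137/270 ∈ [20/41, 22/41) → index 5
j=5: u_5=167/270 ∈ [22/41, 31/41) → index 6
j=6: u_6=197/270 ∈ [22/41, 31/41) → index 6
j=7: u_7=227/270 ∈ [31/41, 40/41) → index 7
j=8: u_8=257/270 ∈ [31/41, 40/41) → index 7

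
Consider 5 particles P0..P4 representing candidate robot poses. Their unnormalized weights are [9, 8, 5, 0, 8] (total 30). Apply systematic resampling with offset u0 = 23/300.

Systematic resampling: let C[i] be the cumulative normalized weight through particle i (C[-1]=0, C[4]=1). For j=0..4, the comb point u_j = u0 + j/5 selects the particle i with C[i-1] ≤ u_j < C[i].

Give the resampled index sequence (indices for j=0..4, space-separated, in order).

0 0 1 2 4

C = [3/10, 17/30, 11/15, 11/15, 1]
j=0: u_0=23/300 ∈ [0, 3/10) → index 0
j=1: u_1=83/300 ∈ [0, 3/10) → index 0
j=2: u_2=143/300 ∈ [3/10, 17/30) → index 1
j=3: u_3=203/300 ∈ [17/30, 11/15) → index 2
j=4: u_4=263/300 ∈ [11/15, 1) → index 4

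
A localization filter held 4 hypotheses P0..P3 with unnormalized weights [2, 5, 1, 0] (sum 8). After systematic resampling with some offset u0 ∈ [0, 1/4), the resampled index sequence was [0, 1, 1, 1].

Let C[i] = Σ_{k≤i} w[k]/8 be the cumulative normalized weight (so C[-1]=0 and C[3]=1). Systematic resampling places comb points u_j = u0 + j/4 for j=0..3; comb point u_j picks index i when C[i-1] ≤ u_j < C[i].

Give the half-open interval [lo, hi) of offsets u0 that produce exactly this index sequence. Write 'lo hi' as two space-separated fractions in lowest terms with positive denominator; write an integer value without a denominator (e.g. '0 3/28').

0 1/8

C = [1/4, 7/8, 1, 1]
j=0 picked index 0: u0 ∈ [0, 1/4)
j=1 picked index 1: u0 ∈ [0, 5/8)
j=2 picked index 1: u0 ∈ [-1/4, 3/8)
j=3 picked index 1: u0 ∈ [-1/2, 1/8)
intersection: [0, 1/8)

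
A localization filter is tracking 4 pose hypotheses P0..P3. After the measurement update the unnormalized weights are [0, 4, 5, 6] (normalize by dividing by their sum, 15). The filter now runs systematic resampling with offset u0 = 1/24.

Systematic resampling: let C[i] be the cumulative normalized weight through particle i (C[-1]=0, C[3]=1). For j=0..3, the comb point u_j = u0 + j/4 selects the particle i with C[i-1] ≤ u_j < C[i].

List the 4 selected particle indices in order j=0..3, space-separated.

C = [0, 4/15, 3/5, 1]
j=0: u_0=1/24 ∈ [0, 4/15) → index 1
j=1: u_1=7/24 ∈ [4/15, 3/5) → index 2
j=2: u_2=13/24 ∈ [4/15, 3/5) → index 2
j=3: u_3=19/24 ∈ [3/5, 1) → index 3

1 2 2 3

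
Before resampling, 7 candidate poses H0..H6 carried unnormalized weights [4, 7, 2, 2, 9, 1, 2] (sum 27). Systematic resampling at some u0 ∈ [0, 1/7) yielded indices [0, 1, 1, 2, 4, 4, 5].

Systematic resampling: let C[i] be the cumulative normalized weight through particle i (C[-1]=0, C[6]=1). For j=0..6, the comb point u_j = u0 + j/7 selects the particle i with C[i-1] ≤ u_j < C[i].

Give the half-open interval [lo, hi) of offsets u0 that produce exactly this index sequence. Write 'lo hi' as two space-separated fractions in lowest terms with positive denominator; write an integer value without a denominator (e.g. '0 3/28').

C = [4/27, 11/27, 13/27, 5/9, 8/9, 25/27, 1]
j=0 picked index 0: u0 ∈ [0, 4/27)
j=1 picked index 1: u0 ∈ [1/189, 50/189)
j=2 picked index 1: u0 ∈ [-26/189, 23/189)
j=3 picked index 2: u0 ∈ [-4/189, 10/189)
j=4 picked index 4: u0 ∈ [-1/63, 20/63)
j=5 picked index 4: u0 ∈ [-10/63, 11/63)
j=6 picked index 5: u0 ∈ [2/63, 13/189)
intersection: [2/63, 10/189)

2/63 10/189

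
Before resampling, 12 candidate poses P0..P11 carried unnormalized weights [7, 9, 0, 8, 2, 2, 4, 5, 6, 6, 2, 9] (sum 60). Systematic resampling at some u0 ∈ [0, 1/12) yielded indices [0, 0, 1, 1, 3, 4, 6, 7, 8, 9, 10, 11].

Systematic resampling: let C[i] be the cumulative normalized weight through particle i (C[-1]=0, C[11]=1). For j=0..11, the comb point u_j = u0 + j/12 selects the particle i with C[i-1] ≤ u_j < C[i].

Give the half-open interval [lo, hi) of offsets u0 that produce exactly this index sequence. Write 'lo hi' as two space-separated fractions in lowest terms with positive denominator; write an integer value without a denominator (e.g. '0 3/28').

0 1/60

C = [7/60, 4/15, 4/15, 2/5, 13/30, 7/15, 8/15, 37/60, 43/60, 49/60, 17/20, 1]
j=0 picked index 0: u0 ∈ [0, 7/60)
j=1 picked index 0: u0 ∈ [-1/12, 1/30)
j=2 picked index 1: u0 ∈ [-1/20, 1/10)
j=3 picked index 1: u0 ∈ [-2/15, 1/60)
j=4 picked index 3: u0 ∈ [-1/15, 1/15)
j=5 picked index 4: u0 ∈ [-1/60, 1/60)
j=6 picked index 6: u0 ∈ [-1/30, 1/30)
j=7 picked index 7: u0 ∈ [-1/20, 1/30)
j=8 picked index 8: u0 ∈ [-1/20, 1/20)
j=9 picked index 9: u0 ∈ [-1/30, 1/15)
j=10 picked index 10: u0 ∈ [-1/60, 1/60)
j=11 picked index 11: u0 ∈ [-1/15, 1/12)
intersection: [0, 1/60)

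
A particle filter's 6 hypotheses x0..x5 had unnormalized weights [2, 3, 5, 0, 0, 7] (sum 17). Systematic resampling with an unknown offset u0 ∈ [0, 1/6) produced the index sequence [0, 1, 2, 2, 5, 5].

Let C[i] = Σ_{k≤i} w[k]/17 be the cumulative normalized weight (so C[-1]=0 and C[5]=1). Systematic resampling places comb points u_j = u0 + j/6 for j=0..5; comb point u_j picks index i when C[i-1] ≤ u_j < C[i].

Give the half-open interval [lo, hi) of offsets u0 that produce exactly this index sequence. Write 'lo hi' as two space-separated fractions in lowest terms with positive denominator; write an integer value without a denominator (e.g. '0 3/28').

C = [2/17, 5/17, 10/17, 10/17, 10/17, 1]
j=0 picked index 0: u0 ∈ [0, 2/17)
j=1 picked index 1: u0 ∈ [-5/102, 13/102)
j=2 picked index 2: u0 ∈ [-2/51, 13/51)
j=3 picked index 2: u0 ∈ [-7/34, 3/34)
j=4 picked index 5: u0 ∈ [-4/51, 1/3)
j=5 picked index 5: u0 ∈ [-25/102, 1/6)
intersection: [0, 3/34)

0 3/34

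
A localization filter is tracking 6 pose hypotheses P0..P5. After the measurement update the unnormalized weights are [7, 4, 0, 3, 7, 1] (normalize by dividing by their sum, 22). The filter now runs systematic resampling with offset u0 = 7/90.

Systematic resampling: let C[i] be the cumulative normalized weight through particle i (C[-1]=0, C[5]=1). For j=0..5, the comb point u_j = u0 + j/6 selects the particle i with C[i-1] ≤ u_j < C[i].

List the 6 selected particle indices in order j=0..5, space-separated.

C = [7/22, 1/2, 1/2, 7/11, 21/22, 1]
j=0: u_0=7/90 ∈ [0, 7/22) → index 0
j=1: u_1=11/45 ∈ [0, 7/22) → index 0
j=2: u_2=37/90 ∈ [7/22, 1/2) → index 1
j=3: u_3=26/45 ∈ [1/2, 7/11) → index 3
j=4: u_4=67/90 ∈ [7/11, 21/22) → index 4
j=5: u_5=41/45 ∈ [7/11, 21/22) → index 4

0 0 1 3 4 4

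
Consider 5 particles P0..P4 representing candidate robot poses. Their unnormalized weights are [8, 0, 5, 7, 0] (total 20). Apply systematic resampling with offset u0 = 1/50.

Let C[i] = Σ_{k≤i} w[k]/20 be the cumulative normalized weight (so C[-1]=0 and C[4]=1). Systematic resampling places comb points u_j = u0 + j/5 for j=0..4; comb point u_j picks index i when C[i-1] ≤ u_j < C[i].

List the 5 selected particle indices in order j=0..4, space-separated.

C = [2/5, 2/5, 13/20, 1, 1]
j=0: u_0=1/50 ∈ [0, 2/5) → index 0
j=1: u_1=11/50 ∈ [0, 2/5) → index 0
j=2: u_2=21/50 ∈ [2/5, 13/20) → index 2
j=3: u_3=31/50 ∈ [2/5, 13/20) → index 2
j=4: u_4=41/50 ∈ [13/20, 1) → index 3

0 0 2 2 3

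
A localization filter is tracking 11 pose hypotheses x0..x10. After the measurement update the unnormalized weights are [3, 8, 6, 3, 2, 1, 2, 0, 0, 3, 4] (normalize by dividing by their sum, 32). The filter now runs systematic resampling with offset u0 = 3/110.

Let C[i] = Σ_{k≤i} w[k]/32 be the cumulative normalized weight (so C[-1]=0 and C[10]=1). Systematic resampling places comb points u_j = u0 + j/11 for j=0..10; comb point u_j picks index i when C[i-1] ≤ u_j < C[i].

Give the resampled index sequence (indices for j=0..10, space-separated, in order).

C = [3/32, 11/32, 17/32, 5/8, 11/16, 23/32, 25/32, 25/32, 25/32, 7/8, 1]
j=0: u_0=3/110 ∈ [0, 3/32) → index 0
j=1: u_1=13/110 ∈ [3/32, 11/32) → index 1
j=2: u_2=23/110 ∈ [3/32, 11/32) → index 1
j=3: u_3=3/10 ∈ [3/32, 11/32) → index 1
j=4: u_4=43/110 ∈ [11/32, 17/32) → index 2
j=5: u_5=53/110 ∈ [11/32, 17/32) → index 2
j=6: u_6=63/110 ∈ [17/32, 5/8) → index 3
j=7: u_7=73/110 ∈ [5/8, 11/16) → index 4
j=8: u_8=83/110 ∈ [23/32, 25/32) → index 6
j=9: u_9=93/110 ∈ [25/32, 7/8) → index 9
j=10: u_10=103/110 ∈ [7/8, 1) → index 10

0 1 1 1 2 2 3 4 6 9 10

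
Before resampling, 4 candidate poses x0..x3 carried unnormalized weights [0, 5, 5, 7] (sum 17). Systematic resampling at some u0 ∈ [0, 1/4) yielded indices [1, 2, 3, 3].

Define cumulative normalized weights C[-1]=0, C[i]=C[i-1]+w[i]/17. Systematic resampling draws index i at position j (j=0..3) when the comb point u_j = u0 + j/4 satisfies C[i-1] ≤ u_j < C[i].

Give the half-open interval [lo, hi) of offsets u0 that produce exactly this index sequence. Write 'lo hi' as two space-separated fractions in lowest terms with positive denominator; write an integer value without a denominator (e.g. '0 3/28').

C = [0, 5/17, 10/17, 1]
j=0 picked index 1: u0 ∈ [0, 5/17)
j=1 picked index 2: u0 ∈ [3/68, 23/68)
j=2 picked index 3: u0 ∈ [3/34, 1/2)
j=3 picked index 3: u0 ∈ [-11/68, 1/4)
intersection: [3/34, 1/4)

3/34 1/4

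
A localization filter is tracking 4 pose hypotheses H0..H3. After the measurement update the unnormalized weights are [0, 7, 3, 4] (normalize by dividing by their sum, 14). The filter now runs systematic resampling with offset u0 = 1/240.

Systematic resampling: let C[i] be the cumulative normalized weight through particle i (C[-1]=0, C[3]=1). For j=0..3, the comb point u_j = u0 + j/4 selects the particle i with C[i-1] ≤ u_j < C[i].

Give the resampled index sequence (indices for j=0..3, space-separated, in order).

1 1 2 3

C = [0, 1/2, 5/7, 1]
j=0: u_0=1/240 ∈ [0, 1/2) → index 1
j=1: u_1=61/240 ∈ [0, 1/2) → index 1
j=2: u_2=121/240 ∈ [1/2, 5/7) → index 2
j=3: u_3=181/240 ∈ [5/7, 1) → index 3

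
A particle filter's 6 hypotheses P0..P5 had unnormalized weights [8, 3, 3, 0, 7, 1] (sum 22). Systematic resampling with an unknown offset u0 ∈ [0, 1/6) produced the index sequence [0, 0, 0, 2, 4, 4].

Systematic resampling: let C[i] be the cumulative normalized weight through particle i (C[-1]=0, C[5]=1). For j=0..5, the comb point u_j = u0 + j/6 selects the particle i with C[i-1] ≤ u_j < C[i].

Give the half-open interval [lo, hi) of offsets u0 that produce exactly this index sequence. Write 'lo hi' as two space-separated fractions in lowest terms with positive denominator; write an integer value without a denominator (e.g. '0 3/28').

C = [4/11, 1/2, 7/11, 7/11, 21/22, 1]
j=0 picked index 0: u0 ∈ [0, 4/11)
j=1 picked index 0: u0 ∈ [-1/6, 13/66)
j=2 picked index 0: u0 ∈ [-1/3, 1/33)
j=3 picked index 2: u0 ∈ [0, 3/22)
j=4 picked index 4: u0 ∈ [-1/33, 19/66)
j=5 picked index 4: u0 ∈ [-13/66, 4/33)
intersection: [0, 1/33)

0 1/33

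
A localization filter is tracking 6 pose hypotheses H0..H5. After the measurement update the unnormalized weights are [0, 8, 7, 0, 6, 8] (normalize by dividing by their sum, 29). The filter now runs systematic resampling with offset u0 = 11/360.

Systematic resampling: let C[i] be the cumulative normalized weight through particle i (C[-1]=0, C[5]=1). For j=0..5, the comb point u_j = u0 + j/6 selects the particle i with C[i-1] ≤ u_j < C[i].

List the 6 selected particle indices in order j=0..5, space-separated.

C = [0, 8/29, 15/29, 15/29, 21/29, 1]
j=0: u_0=11/360 ∈ [0, 8/29) → index 1
j=1: u_1=71/360 ∈ [0, 8/29) → index 1
j=2: u_2=131/360 ∈ [8/29, 15/29) → index 2
j=3: u_3=191/360 ∈ [15/29, 21/29) → index 4
j=4: u_4=251/360 ∈ [15/29, 21/29) → index 4
j=5: u_5=311/360 ∈ [21/29, 1) → index 5

1 1 2 4 4 5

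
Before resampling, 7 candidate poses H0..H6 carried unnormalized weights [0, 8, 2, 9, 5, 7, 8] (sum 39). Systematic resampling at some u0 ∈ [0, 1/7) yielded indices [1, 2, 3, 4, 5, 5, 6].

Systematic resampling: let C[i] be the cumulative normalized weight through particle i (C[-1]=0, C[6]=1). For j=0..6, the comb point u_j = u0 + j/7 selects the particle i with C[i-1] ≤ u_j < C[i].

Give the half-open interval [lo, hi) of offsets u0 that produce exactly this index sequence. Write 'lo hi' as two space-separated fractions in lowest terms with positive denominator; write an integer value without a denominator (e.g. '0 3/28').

C = [0, 8/39, 10/39, 19/39, 8/13, 31/39, 1]
j=0 picked index 1: u0 ∈ [0, 8/39)
j=1 picked index 2: u0 ∈ [17/273, 31/273)
j=2 picked index 3: u0 ∈ [-8/273, 55/273)
j=3 picked index 4: u0 ∈ [16/273, 17/91)
j=4 picked index 5: u0 ∈ [4/91, 61/273)
j=5 picked index 5: u0 ∈ [-9/91, 22/273)
j=6 picked index 6: u0 ∈ [-17/273, 1/7)
intersection: [17/273, 22/273)

17/273 22/273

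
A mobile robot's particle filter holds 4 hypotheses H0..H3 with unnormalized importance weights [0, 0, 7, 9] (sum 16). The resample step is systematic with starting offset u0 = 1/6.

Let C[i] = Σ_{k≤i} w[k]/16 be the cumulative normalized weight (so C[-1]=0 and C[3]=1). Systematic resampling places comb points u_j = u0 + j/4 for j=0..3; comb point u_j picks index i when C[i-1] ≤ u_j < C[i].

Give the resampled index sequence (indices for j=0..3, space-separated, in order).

2 2 3 3

C = [0, 0, 7/16, 1]
j=0: u_0=1/6 ∈ [0, 7/16) → index 2
j=1: u_1=5/12 ∈ [0, 7/16) → index 2
j=2: u_2=2/3 ∈ [7/16, 1) → index 3
j=3: u_3=11/12 ∈ [7/16, 1) → index 3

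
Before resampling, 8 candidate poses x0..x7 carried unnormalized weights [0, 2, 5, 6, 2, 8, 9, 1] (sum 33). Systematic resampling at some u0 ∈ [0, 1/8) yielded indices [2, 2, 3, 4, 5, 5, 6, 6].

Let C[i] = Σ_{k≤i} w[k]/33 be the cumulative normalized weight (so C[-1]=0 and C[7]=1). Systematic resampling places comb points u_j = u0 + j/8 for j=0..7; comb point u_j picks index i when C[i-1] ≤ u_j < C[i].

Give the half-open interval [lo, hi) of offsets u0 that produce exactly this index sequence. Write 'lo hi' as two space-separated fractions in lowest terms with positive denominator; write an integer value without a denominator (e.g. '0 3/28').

C = [0, 2/33, 7/33, 13/33, 5/11, 23/33, 32/33, 1]
j=0 picked index 2: u0 ∈ [2/33, 7/33)
j=1 picked index 2: u0 ∈ [-17/264, 23/264)
j=2 picked index 3: u0 ∈ [-5/132, 19/132)
j=3 picked index 4: u0 ∈ [5/264, 7/88)
j=4 picked index 5: u0 ∈ [-1/22, 13/66)
j=5 picked index 5: u0 ∈ [-15/88, 19/264)
j=6 picked index 6: u0 ∈ [-7/132, 29/132)
j=7 picked index 6: u0 ∈ [-47/264, 25/264)
intersection: [2/33, 19/264)

2/33 19/264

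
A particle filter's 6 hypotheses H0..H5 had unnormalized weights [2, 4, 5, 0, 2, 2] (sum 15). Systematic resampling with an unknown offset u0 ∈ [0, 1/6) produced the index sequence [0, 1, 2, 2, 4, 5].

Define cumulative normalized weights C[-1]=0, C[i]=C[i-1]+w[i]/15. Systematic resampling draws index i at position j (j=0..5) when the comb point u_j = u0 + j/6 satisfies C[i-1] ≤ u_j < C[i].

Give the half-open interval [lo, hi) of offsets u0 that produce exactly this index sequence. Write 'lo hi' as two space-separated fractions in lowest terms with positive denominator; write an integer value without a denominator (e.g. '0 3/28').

C = [2/15, 2/5, 11/15, 11/15, 13/15, 1]
j=0 picked index 0: u0 ∈ [0, 2/15)
j=1 picked index 1: u0 ∈ [-1/30, 7/30)
j=2 picked index 2: u0 ∈ [1/15, 2/5)
j=3 picked index 2: u0 ∈ [-1/10, 7/30)
j=4 picked index 4: u0 ∈ [1/15, 1/5)
j=5 picked index 5: u0 ∈ [1/30, 1/6)
intersection: [1/15, 2/15)

1/15 2/15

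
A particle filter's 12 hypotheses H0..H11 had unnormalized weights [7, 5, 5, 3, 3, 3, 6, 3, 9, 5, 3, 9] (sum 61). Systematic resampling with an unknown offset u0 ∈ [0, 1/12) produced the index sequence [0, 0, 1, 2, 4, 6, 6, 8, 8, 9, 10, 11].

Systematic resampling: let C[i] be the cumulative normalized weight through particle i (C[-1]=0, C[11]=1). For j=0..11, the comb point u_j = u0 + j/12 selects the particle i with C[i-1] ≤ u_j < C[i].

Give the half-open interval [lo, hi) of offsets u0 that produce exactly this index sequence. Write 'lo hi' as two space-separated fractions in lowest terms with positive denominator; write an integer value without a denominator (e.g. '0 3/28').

7/732 7/366

C = [7/61, 12/61, 17/61, 20/61, 23/61, 26/61, 32/61, 35/61, 44/61, 49/61, 52/61, 1]
j=0 picked index 0: u0 ∈ [0, 7/61)
j=1 picked index 0: u0 ∈ [-1/12, 23/732)
j=2 picked index 1: u0 ∈ [-19/366, 11/366)
j=3 picked index 2: u0 ∈ [-13/244, 7/244)
j=4 picked index 4: u0 ∈ [-1/183, 8/183)
j=5 picked index 6: u0 ∈ [7/732, 79/732)
j=6 picked index 6: u0 ∈ [-9/122, 3/122)
j=7 picked index 8: u0 ∈ [-7/732, 101/732)
j=8 picked index 8: u0 ∈ [-17/183, 10/183)
j=9 picked index 9: u0 ∈ [-7/244, 13/244)
j=10 picked index 10: u0 ∈ [-11/366, 7/366)
j=11 picked index 11: u0 ∈ [-47/732, 1/12)
intersection: [7/732, 7/366)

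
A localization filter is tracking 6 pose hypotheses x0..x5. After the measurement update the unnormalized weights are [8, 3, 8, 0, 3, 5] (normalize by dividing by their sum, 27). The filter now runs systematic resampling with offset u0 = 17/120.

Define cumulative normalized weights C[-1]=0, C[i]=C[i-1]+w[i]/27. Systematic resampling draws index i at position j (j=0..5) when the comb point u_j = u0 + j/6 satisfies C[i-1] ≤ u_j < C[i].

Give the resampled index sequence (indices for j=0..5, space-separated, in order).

C = [8/27, 11/27, 19/27, 19/27, 22/27, 1]
j=0: u_0=17/120 ∈ [0, 8/27) → index 0
j=1: u_1=37/120 ∈ [8/27, 11/27) → index 1
j=2: u_2=19/40 ∈ [11/27, 19/27) → index 2
j=3: u_3=77/120 ∈ [11/27, 19/27) → index 2
j=4: u_4=97/120 ∈ [19/27, 22/27) → index 4
j=5: u_5=39/40 ∈ [22/27, 1) → index 5

0 1 2 2 4 5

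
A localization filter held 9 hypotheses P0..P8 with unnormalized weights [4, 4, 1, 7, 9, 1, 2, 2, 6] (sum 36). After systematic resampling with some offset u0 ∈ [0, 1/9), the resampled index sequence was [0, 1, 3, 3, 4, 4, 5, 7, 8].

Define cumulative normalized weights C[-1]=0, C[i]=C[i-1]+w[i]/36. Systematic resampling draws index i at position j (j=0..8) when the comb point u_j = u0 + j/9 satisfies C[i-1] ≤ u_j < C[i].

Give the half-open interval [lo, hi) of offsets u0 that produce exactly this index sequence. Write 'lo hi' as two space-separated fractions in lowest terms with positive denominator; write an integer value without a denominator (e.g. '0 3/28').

C = [1/9, 2/9, 1/4, 4/9, 25/36, 13/18, 7/9, 5/6, 1]
j=0 picked index 0: u0 ∈ [0, 1/9)
j=1 picked index 1: u0 ∈ [0, 1/9)
j=2 picked index 3: u0 ∈ [1/36, 2/9)
j=3 picked index 3: u0 ∈ [-1/12, 1/9)
j=4 picked index 4: u0 ∈ [0, 1/4)
j=5 picked index 4: u0 ∈ [-1/9, 5/36)
j=6 picked index 5: u0 ∈ [1/36, 1/18)
j=7 picked index 7: u0 ∈ [0, 1/18)
j=8 picked index 8: u0 ∈ [-1/18, 1/9)
intersection: [1/36, 1/18)

1/36 1/18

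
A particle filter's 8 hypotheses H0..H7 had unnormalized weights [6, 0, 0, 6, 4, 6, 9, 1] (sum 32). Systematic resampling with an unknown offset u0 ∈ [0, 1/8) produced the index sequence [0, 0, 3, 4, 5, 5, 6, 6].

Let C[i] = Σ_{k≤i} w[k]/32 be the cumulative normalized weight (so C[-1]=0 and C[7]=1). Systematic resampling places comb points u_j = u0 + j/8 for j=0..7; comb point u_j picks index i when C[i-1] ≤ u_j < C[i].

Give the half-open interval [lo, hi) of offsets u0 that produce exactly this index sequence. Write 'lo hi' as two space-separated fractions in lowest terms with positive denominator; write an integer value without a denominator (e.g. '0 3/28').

0 1/16

C = [3/16, 3/16, 3/16, 3/8, 1/2, 11/16, 31/32, 1]
j=0 picked index 0: u0 ∈ [0, 3/16)
j=1 picked index 0: u0 ∈ [-1/8, 1/16)
j=2 picked index 3: u0 ∈ [-1/16, 1/8)
j=3 picked index 4: u0 ∈ [0, 1/8)
j=4 picked index 5: u0 ∈ [0, 3/16)
j=5 picked index 5: u0 ∈ [-1/8, 1/16)
j=6 picked index 6: u0 ∈ [-1/16, 7/32)
j=7 picked index 6: u0 ∈ [-3/16, 3/32)
intersection: [0, 1/16)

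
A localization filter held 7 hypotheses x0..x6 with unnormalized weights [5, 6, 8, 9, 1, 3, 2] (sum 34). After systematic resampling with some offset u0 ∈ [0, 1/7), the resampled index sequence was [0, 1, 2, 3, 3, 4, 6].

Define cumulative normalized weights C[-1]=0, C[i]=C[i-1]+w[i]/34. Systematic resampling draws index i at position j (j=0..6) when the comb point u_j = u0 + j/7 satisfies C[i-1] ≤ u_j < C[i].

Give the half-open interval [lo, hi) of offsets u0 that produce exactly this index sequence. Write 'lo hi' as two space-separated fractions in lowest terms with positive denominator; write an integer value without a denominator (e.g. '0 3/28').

C = [5/34, 11/34, 19/34, 14/17, 29/34, 16/17, 1]
j=0 picked index 0: u0 ∈ [0, 5/34)
j=1 picked index 1: u0 ∈ [1/238, 43/238)
j=2 picked index 2: u0 ∈ [9/238, 65/238)
j=3 picked index 3: u0 ∈ [31/238, 47/119)
j=4 picked index 3: u0 ∈ [-3/238, 30/119)
j=5 picked index 4: u0 ∈ [13/119, 33/238)
j=6 picked index 6: u0 ∈ [10/119, 1/7)
intersection: [31/238, 33/238)

31/238 33/238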